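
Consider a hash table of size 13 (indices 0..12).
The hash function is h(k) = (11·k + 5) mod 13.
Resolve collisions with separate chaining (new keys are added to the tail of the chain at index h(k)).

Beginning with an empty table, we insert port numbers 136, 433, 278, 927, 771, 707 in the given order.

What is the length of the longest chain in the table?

3

Insert 136: h=6, bucket 6 empty -> new chain.
Insert 433: h=10, bucket 10 empty -> new chain.
Insert 278: h=8, bucket 8 empty -> new chain.
Insert 927: h=10, bucket 10 nonempty -> append to chain.
Insert 771: h=10, bucket 10 nonempty -> append to chain.
Insert 707: h=8, bucket 8 nonempty -> append to chain.
Final buckets:
0: .
1: .
2: .
3: .
4: .
5: .
6: 136
7: .
8: 278 -> 707
9: .
10: 433 -> 927 -> 771
11: .
12: .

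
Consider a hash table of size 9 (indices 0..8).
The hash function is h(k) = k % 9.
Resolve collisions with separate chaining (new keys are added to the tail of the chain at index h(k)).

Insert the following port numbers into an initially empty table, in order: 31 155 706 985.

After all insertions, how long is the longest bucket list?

3

Insert 31: h=4, bucket 4 empty -> new chain.
Insert 155: h=2, bucket 2 empty -> new chain.
Insert 706: h=4, bucket 4 nonempty -> append to chain.
Insert 985: h=4, bucket 4 nonempty -> append to chain.
Final buckets:
0: ∅
1: ∅
2: 155
3: ∅
4: 31 -> 706 -> 985
5: ∅
6: ∅
7: ∅
8: ∅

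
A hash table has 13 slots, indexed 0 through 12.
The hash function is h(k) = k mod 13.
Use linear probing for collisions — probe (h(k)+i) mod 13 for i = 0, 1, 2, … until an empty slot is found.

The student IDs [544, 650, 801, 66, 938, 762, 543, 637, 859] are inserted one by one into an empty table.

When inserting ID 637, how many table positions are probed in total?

4

Insert 544: h=11, slot 11 empty → index 11.
Insert 650: h=0, slot 0 empty → index 0.
Insert 801: h=8, slot 8 empty → index 8.
Insert 66: h=1, slot 1 empty → index 1.
Insert 938: h=2, slot 2 empty → index 2.
Insert 762: h=8, slot 8 occupied → index 9.
Insert 543: h=10, slot 10 empty → index 10.
Insert 637: h=0, slots 0,1,2 occupied → index 3.
Insert 859: h=1, slots 1,2,3 occupied → index 4.
Table: [650, 66, 938, 637, 859, -, -, -, 801, 762, 543, 544, -]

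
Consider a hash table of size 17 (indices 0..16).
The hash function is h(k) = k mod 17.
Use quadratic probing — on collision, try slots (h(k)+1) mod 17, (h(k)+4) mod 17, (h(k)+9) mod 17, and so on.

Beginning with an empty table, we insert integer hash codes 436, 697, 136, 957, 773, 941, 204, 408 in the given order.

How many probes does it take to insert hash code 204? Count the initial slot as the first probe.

Insert 436: h=11, slot 11 empty => index 11.
Insert 697: h=0, slot 0 empty => index 0.
Insert 136: h=0, slot 0 occupied => index 1.
Insert 957: h=5, slot 5 empty => index 5.
Insert 773: h=8, slot 8 empty => index 8.
Insert 941: h=6, slot 6 empty => index 6.
Insert 204: h=0, slots 0,1 occupied => index 4.
Insert 408: h=0, slots 0,1,4 occupied => index 9.
Table: [697, 136, —, —, 204, 957, 941, —, 773, 408, —, 436, —, —, —, —, —]

3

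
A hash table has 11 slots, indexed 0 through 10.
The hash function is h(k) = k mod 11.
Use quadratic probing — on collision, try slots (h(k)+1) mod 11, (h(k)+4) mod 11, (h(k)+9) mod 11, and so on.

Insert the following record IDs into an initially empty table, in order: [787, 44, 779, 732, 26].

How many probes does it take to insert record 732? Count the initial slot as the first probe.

Insert 787: h=6, slot 6 empty → index 6.
Insert 44: h=0, slot 0 empty → index 0.
Insert 779: h=9, slot 9 empty → index 9.
Insert 732: h=6, slot 6 occupied → index 7.
Insert 26: h=4, slot 4 empty → index 4.
Table: [44, ∅, ∅, ∅, 26, ∅, 787, 732, ∅, 779, ∅]

2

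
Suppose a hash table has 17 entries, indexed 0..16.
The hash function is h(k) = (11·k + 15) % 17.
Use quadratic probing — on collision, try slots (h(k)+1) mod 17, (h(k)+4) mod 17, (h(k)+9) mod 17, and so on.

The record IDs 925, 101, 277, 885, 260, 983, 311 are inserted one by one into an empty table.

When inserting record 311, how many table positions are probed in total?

925 hashes to 7; slot 7 is free => place at 7.
101 hashes to 4; slot 4 is free => place at 4.
277 hashes to 2; slot 2 is free => place at 2.
885 hashes to 9; slot 9 is free => place at 9.
260 hashes to 2; 2 taken => place at 3.
983 hashes to 16; slot 16 is free => place at 16.
311 hashes to 2; 2,3 taken => place at 6.
Table: [., ., 277, 260, 101, ., 311, 925, ., 885, ., ., ., ., ., ., 983]

3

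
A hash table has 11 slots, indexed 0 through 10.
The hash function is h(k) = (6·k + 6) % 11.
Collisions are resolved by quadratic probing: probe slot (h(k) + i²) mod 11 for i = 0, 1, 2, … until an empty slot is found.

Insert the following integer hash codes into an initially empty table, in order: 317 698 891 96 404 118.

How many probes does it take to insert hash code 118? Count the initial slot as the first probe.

4

Insert 317: h=5, slot 5 empty → index 5.
Insert 698: h=3, slot 3 empty → index 3.
Insert 891: h=6, slot 6 empty → index 6.
Insert 96: h=10, slot 10 empty → index 10.
Insert 404: h=10, slot 10 occupied → index 0.
Insert 118: h=10, slots 10,0,3 occupied → index 8.
Table: [404, ., ., 698, ., 317, 891, ., 118, ., 96]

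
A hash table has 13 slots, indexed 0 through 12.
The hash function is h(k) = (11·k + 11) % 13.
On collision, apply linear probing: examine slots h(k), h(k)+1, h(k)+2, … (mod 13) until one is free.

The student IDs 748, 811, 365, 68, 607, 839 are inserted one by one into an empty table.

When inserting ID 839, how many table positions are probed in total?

748 hashes to 10; slot 10 is free => place at 10.
811 hashes to 1; slot 1 is free => place at 1.
365 hashes to 9; slot 9 is free => place at 9.
68 hashes to 5; slot 5 is free => place at 5.
607 hashes to 6; slot 6 is free => place at 6.
839 hashes to 10; 10 taken => place at 11.
Table: [., 811, ., ., ., 68, 607, ., ., 365, 748, 839, .]

2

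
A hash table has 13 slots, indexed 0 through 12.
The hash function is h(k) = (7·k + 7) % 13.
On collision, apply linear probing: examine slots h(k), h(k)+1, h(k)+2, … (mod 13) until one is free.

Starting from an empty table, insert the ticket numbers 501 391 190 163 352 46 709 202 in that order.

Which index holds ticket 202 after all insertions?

501: h=4 → slot 4
391: h=1 → slot 1
190: h=11 → slot 11
163: h=4, probe 4,5 → slot 5
352: h=1, probe 1,2 → slot 2
46: h=4, probe 4,5,6 → slot 6
709: h=4, probe 4,5,6,7 → slot 7
202: h=4, probe 4,5,6,7,8 → slot 8
Table: [-, 391, 352, -, 501, 163, 46, 709, 202, -, -, 190, -]

8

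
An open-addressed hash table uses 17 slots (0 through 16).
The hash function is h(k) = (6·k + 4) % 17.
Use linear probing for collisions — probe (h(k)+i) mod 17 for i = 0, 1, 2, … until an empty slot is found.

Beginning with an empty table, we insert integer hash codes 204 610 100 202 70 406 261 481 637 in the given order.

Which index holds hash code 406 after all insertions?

12

Insert 204: h=4, slot 4 empty → index 4.
Insert 610: h=9, slot 9 empty → index 9.
Insert 100: h=9, slot 9 occupied → index 10.
Insert 202: h=9, slots 9,10 occupied → index 11.
Insert 70: h=16, slot 16 empty → index 16.
Insert 406: h=9, slots 9,10,11 occupied → index 12.
Insert 261: h=6, slot 6 empty → index 6.
Insert 481: h=0, slot 0 empty → index 0.
Insert 637: h=1, slot 1 empty → index 1.
Table: [481, 637, ∅, ∅, 204, ∅, 261, ∅, ∅, 610, 100, 202, 406, ∅, ∅, ∅, 70]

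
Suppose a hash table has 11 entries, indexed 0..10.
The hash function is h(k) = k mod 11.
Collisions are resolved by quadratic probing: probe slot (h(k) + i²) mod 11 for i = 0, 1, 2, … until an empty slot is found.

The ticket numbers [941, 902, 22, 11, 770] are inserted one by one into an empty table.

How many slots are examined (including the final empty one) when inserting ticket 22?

2

941 hashes to 6; slot 6 is free -> place at 6.
902 hashes to 0; slot 0 is free -> place at 0.
22 hashes to 0; 0 taken -> place at 1.
11 hashes to 0; 0,1 taken -> place at 4.
770 hashes to 0; 0,1,4 taken -> place at 9.
Table: [902, 22, —, —, 11, —, 941, —, —, 770, —]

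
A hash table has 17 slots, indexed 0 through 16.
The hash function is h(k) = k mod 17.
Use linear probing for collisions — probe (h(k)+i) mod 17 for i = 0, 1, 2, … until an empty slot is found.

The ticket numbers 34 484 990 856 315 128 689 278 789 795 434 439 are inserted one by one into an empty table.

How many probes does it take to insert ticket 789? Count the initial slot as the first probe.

6

Insert 34: h=0, slot 0 empty → index 0.
Insert 484: h=8, slot 8 empty → index 8.
Insert 990: h=4, slot 4 empty → index 4.
Insert 856: h=6, slot 6 empty → index 6.
Insert 315: h=9, slot 9 empty → index 9.
Insert 128: h=9, slot 9 occupied → index 10.
Insert 689: h=9, slots 9,10 occupied → index 11.
Insert 278: h=6, slot 6 occupied → index 7.
Insert 789: h=7, slots 7,8,9,10,11 occupied → index 12.
Insert 795: h=13, slot 13 empty → index 13.
Insert 434: h=9, slots 9,10,11,12,13 occupied → index 14.
Insert 439: h=14, slot 14 occupied → index 15.
Table: [34, —, —, —, 990, —, 856, 278, 484, 315, 128, 689, 789, 795, 434, 439, —]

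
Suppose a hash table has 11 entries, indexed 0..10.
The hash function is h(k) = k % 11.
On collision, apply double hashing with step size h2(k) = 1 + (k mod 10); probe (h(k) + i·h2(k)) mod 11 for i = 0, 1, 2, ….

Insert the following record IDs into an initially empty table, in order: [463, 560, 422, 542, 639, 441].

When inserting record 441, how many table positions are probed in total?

Insert 463: h=1, slot 1 empty → index 1.
Insert 560: h=10, slot 10 empty → index 10.
Insert 422: h=4, slot 4 empty → index 4.
Insert 542: h=3, slot 3 empty → index 3.
Insert 639: h=1, h2=10, slot 1 occupied → index 0.
Insert 441: h=1, h2=2, slots 1,3 occupied → index 5.
Table: [639, 463, -, 542, 422, 441, -, -, -, -, 560]

3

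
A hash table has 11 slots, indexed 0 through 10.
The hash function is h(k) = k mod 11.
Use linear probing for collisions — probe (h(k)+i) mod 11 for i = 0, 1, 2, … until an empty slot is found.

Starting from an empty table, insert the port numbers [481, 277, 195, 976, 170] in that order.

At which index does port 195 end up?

9

481 hashes to 8; slot 8 is free -> place at 8.
277 hashes to 2; slot 2 is free -> place at 2.
195 hashes to 8; 8 taken -> place at 9.
976 hashes to 8; 8,9 taken -> place at 10.
170 hashes to 5; slot 5 is free -> place at 5.
Table: [-, -, 277, -, -, 170, -, -, 481, 195, 976]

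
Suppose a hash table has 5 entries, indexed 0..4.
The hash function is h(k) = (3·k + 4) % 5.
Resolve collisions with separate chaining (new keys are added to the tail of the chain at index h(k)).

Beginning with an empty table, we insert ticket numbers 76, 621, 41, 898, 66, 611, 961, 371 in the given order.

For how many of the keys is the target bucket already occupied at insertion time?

6

Insert 76: h=2, bucket 2 empty -> new chain.
Insert 621: h=2, bucket 2 nonempty -> append to chain.
Insert 41: h=2, bucket 2 nonempty -> append to chain.
Insert 898: h=3, bucket 3 empty -> new chain.
Insert 66: h=2, bucket 2 nonempty -> append to chain.
Insert 611: h=2, bucket 2 nonempty -> append to chain.
Insert 961: h=2, bucket 2 nonempty -> append to chain.
Insert 371: h=2, bucket 2 nonempty -> append to chain.
Final buckets:
0: .
1: .
2: 76 -> 621 -> 41 -> 66 -> 611 -> 961 -> 371
3: 898
4: .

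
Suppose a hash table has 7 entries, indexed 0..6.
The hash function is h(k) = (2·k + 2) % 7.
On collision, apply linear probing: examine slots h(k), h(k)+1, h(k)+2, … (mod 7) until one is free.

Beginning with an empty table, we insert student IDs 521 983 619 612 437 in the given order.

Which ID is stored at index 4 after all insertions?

521 hashes to 1; slot 1 is free => place at 1.
983 hashes to 1; 1 taken => place at 2.
619 hashes to 1; 1,2 taken => place at 3.
612 hashes to 1; 1,2,3 taken => place at 4.
437 hashes to 1; 1,2,3,4 taken => place at 5.
Table: [_, 521, 983, 619, 612, 437, _]

612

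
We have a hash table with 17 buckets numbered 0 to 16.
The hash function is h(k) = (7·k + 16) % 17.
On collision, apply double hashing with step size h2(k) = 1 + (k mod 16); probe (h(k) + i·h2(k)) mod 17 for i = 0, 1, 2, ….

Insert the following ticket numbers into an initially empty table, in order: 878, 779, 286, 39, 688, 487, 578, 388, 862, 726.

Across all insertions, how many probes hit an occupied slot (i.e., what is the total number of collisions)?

878 hashes to 8; slot 8 is free -> place at 8.
779 hashes to 12; slot 12 is free -> place at 12.
286 hashes to 12, h2=15; 12 taken -> place at 10.
39 hashes to 0; slot 0 is free -> place at 0.
688 hashes to 4; slot 4 is free -> place at 4.
487 hashes to 8, h2=8; 8 taken -> place at 16.
578 hashes to 16, h2=3; 16 taken -> place at 2.
388 hashes to 12, h2=5; 12,0 taken -> place at 5.
862 hashes to 15; slot 15 is free -> place at 15.
726 hashes to 15, h2=7; 15,5,12,2 taken -> place at 9.
Table: [39, ∅, 578, ∅, 688, 388, ∅, ∅, 878, 726, 286, ∅, 779, ∅, ∅, 862, 487]

9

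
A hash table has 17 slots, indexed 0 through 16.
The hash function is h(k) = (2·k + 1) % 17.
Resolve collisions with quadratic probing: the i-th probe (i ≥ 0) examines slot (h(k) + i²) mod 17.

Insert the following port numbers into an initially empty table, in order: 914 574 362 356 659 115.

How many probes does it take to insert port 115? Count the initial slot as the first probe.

914 hashes to 10; slot 10 is free -> place at 10.
574 hashes to 10; 10 taken -> place at 11.
362 hashes to 11; 11 taken -> place at 12.
356 hashes to 16; slot 16 is free -> place at 16.
659 hashes to 10; 10,11 taken -> place at 14.
115 hashes to 10; 10,11,14 taken -> place at 2.
Table: [-, -, 115, -, -, -, -, -, -, -, 914, 574, 362, -, 659, -, 356]

4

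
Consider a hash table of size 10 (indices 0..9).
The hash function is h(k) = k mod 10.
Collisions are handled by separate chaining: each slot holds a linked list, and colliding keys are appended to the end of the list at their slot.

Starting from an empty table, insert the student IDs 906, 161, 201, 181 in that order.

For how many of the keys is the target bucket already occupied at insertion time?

Insert 906: h=6, bucket 6 empty -> new chain.
Insert 161: h=1, bucket 1 empty -> new chain.
Insert 201: h=1, bucket 1 nonempty -> append to chain.
Insert 181: h=1, bucket 1 nonempty -> append to chain.
Final buckets:
0: -
1: 161 -> 201 -> 181
2: -
3: -
4: -
5: -
6: 906
7: -
8: -
9: -

2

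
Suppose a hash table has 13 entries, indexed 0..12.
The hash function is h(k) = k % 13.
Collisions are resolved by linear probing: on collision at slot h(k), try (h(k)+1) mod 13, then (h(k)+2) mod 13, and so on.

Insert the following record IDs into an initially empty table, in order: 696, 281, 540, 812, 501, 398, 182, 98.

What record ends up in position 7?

696: h=7 => slot 7
281: h=8 => slot 8
540: h=7, probe 7,8,9 => slot 9
812: h=6 => slot 6
501: h=7, probe 7,8,9,10 => slot 10
398: h=8, probe 8,9,10,11 => slot 11
182: h=0 => slot 0
98: h=7, probe 7,8,9,10,11,12 => slot 12
Table: [182, —, —, —, —, —, 812, 696, 281, 540, 501, 398, 98]

696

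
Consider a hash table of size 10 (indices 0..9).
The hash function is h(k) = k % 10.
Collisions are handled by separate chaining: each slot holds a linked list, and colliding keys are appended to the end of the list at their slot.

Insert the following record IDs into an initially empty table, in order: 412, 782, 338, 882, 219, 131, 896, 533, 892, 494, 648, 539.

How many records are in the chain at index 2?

4

Insert 412: h=2, bucket 2 empty -> new chain.
Insert 782: h=2, bucket 2 nonempty -> append to chain.
Insert 338: h=8, bucket 8 empty -> new chain.
Insert 882: h=2, bucket 2 nonempty -> append to chain.
Insert 219: h=9, bucket 9 empty -> new chain.
Insert 131: h=1, bucket 1 empty -> new chain.
Insert 896: h=6, bucket 6 empty -> new chain.
Insert 533: h=3, bucket 3 empty -> new chain.
Insert 892: h=2, bucket 2 nonempty -> append to chain.
Insert 494: h=4, bucket 4 empty -> new chain.
Insert 648: h=8, bucket 8 nonempty -> append to chain.
Insert 539: h=9, bucket 9 nonempty -> append to chain.
Final buckets:
0: —
1: 131
2: 412 -> 782 -> 882 -> 892
3: 533
4: 494
5: —
6: 896
7: —
8: 338 -> 648
9: 219 -> 539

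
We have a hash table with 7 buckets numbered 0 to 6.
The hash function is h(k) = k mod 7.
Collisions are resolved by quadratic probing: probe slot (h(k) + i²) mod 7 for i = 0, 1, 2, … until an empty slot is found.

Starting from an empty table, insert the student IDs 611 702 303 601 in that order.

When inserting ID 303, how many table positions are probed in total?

Insert 611: h=2, slot 2 empty → index 2.
Insert 702: h=2, slot 2 occupied → index 3.
Insert 303: h=2, slots 2,3 occupied → index 6.
Insert 601: h=6, slot 6 occupied → index 0.
Table: [601, -, 611, 702, -, -, 303]

3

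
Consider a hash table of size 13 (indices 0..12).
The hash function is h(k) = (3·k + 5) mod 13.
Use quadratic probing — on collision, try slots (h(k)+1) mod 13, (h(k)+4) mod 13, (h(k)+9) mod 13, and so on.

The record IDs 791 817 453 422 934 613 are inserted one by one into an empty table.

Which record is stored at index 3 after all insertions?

791: h=12 → slot 12
817: h=12, probe 12,0 → slot 0
453: h=12, probe 12,0,3 → slot 3
422: h=10 → slot 10
934: h=12, probe 12,0,3,8 → slot 8
613: h=11 → slot 11
Table: [817, —, —, 453, —, —, —, —, 934, —, 422, 613, 791]

453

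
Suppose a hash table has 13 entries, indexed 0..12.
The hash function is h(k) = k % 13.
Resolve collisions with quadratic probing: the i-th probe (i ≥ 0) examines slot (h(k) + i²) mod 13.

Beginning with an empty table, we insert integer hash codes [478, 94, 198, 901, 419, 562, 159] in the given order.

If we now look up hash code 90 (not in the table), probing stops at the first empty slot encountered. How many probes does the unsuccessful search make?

Insert 478: h=10, slot 10 empty => index 10.
Insert 94: h=3, slot 3 empty => index 3.
Insert 198: h=3, slot 3 occupied => index 4.
Insert 901: h=4, slot 4 occupied => index 5.
Insert 419: h=3, slots 3,4 occupied => index 7.
Insert 562: h=3, slots 3,4,7 occupied => index 12.
Insert 159: h=3, slots 3,4,7,12 occupied => index 6.
Table: [∅, ∅, ∅, 94, 198, 901, 159, 419, ∅, ∅, 478, ∅, 562]
Lookup 90: h=12, probe 12,0 → slot 0 empty, not found.

2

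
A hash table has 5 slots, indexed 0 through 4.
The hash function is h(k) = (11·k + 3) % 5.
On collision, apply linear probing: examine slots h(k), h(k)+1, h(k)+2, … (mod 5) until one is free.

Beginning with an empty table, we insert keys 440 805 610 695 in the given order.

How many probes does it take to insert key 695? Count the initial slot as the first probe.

Insert 440: h=3, slot 3 empty => index 3.
Insert 805: h=3, slot 3 occupied => index 4.
Insert 610: h=3, slots 3,4 occupied => index 0.
Insert 695: h=3, slots 3,4,0 occupied => index 1.
Table: [610, 695, ., 440, 805]

4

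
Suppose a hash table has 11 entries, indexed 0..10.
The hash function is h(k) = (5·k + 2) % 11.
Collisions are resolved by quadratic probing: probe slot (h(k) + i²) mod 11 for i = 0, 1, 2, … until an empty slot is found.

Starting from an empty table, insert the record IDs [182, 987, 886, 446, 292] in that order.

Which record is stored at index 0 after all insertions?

886

182: h=10 => slot 10
987: h=9 => slot 9
886: h=10, probe 10,0 => slot 0
446: h=10, probe 10,0,3 => slot 3
292: h=10, probe 10,0,3,8 => slot 8
Table: [886, -, -, 446, -, -, -, -, 292, 987, 182]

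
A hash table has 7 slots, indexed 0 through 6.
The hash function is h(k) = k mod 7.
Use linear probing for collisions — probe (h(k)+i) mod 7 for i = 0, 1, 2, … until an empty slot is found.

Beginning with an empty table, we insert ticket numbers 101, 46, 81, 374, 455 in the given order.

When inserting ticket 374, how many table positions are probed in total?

4

Insert 101: h=3, slot 3 empty → index 3.
Insert 46: h=4, slot 4 empty → index 4.
Insert 81: h=4, slot 4 occupied → index 5.
Insert 374: h=3, slots 3,4,5 occupied → index 6.
Insert 455: h=0, slot 0 empty → index 0.
Table: [455, -, -, 101, 46, 81, 374]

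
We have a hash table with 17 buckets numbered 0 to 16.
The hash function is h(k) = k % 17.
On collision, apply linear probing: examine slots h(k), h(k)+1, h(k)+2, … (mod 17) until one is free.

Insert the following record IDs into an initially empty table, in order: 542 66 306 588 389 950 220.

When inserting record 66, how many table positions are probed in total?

542 hashes to 15; slot 15 is free → place at 15.
66 hashes to 15; 15 taken → place at 16.
306 hashes to 0; slot 0 is free → place at 0.
588 hashes to 10; slot 10 is free → place at 10.
389 hashes to 15; 15,16,0 taken → place at 1.
950 hashes to 15; 15,16,0,1 taken → place at 2.
220 hashes to 16; 16,0,1,2 taken → place at 3.
Table: [306, 389, 950, 220, ., ., ., ., ., ., 588, ., ., ., ., 542, 66]

2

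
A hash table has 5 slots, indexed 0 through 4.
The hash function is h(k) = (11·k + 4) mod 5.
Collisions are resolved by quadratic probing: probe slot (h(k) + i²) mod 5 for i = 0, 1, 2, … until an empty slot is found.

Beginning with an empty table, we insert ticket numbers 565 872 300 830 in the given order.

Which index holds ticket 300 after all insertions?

0

565 hashes to 4; slot 4 is free -> place at 4.
872 hashes to 1; slot 1 is free -> place at 1.
300 hashes to 4; 4 taken -> place at 0.
830 hashes to 4; 4,0 taken -> place at 3.
Table: [300, 872, _, 830, 565]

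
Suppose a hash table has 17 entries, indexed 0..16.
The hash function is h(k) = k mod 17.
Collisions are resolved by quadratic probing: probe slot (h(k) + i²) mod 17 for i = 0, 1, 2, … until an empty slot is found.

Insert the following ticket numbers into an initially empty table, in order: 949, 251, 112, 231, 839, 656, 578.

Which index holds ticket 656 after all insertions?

949 hashes to 14; slot 14 is free => place at 14.
251 hashes to 13; slot 13 is free => place at 13.
112 hashes to 10; slot 10 is free => place at 10.
231 hashes to 10; 10 taken => place at 11.
839 hashes to 6; slot 6 is free => place at 6.
656 hashes to 10; 10,11,14 taken => place at 2.
578 hashes to 0; slot 0 is free => place at 0.
Table: [578, _, 656, _, _, _, 839, _, _, _, 112, 231, _, 251, 949, _, _]

2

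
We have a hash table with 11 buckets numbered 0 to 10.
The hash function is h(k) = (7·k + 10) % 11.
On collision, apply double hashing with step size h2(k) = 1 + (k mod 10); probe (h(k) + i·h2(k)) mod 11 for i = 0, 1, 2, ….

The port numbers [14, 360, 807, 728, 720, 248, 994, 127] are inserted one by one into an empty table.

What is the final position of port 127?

14 hashes to 9; slot 9 is free => place at 9.
360 hashes to 0; slot 0 is free => place at 0.
807 hashes to 5; slot 5 is free => place at 5.
728 hashes to 2; slot 2 is free => place at 2.
720 hashes to 1; slot 1 is free => place at 1.
248 hashes to 8; slot 8 is free => place at 8.
994 hashes to 5, h2=5; 5 taken => place at 10.
127 hashes to 8, h2=8; 8,5,2,10 taken => place at 7.
Table: [360, 720, 728, -, -, 807, -, 127, 248, 14, 994]

7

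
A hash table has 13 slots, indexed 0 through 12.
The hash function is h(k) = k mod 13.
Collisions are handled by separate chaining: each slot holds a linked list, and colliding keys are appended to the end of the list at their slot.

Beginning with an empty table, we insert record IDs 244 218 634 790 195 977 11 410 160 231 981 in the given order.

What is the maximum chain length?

244 -> bucket 10
218 -> bucket 10 (collision)
634 -> bucket 10 (collision)
790 -> bucket 10 (collision)
195 -> bucket 0
977 -> bucket 2
11 -> bucket 11
410 -> bucket 7
160 -> bucket 4
231 -> bucket 10 (collision)
981 -> bucket 6
Final buckets:
0: 195
1: ∅
2: 977
3: ∅
4: 160
5: ∅
6: 981
7: 410
8: ∅
9: ∅
10: 244 -> 218 -> 634 -> 790 -> 231
11: 11
12: ∅

5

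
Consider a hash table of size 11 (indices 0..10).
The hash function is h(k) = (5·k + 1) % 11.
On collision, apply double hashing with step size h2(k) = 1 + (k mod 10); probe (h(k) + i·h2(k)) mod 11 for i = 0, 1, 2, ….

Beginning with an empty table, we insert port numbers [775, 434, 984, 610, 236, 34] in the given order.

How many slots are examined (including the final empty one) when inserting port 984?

3

775: h=4 -> slot 4
434: h=4, h2=5, probe 4,9 -> slot 9
984: h=4, h2=5, probe 4,9,3 -> slot 3
610: h=4, h2=1, probe 4,5 -> slot 5
236: h=4, h2=7, probe 4,0 -> slot 0
34: h=6 -> slot 6
Table: [236, _, _, 984, 775, 610, 34, _, _, 434, _]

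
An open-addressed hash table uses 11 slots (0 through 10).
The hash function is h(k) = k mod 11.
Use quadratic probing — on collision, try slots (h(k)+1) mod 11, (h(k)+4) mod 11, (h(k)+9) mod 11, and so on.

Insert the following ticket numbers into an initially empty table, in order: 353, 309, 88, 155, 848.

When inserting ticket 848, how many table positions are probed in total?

4

353 hashes to 1; slot 1 is free -> place at 1.
309 hashes to 1; 1 taken -> place at 2.
88 hashes to 0; slot 0 is free -> place at 0.
155 hashes to 1; 1,2 taken -> place at 5.
848 hashes to 1; 1,2,5 taken -> place at 10.
Table: [88, 353, 309, -, -, 155, -, -, -, -, 848]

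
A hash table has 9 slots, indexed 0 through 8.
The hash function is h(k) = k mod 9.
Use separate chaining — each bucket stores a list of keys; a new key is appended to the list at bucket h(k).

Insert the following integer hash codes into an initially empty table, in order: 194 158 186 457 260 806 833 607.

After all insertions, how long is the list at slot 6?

Insert 194: h=5, bucket 5 empty -> new chain.
Insert 158: h=5, bucket 5 nonempty -> append to chain.
Insert 186: h=6, bucket 6 empty -> new chain.
Insert 457: h=7, bucket 7 empty -> new chain.
Insert 260: h=8, bucket 8 empty -> new chain.
Insert 806: h=5, bucket 5 nonempty -> append to chain.
Insert 833: h=5, bucket 5 nonempty -> append to chain.
Insert 607: h=4, bucket 4 empty -> new chain.
Final buckets:
0: —
1: —
2: —
3: —
4: 607
5: 194 -> 158 -> 806 -> 833
6: 186
7: 457
8: 260

1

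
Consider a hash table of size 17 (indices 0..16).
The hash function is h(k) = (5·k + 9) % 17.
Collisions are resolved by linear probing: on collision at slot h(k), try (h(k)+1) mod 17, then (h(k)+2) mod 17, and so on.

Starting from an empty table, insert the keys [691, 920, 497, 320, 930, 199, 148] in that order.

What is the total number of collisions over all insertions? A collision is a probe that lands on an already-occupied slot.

5

691 hashes to 13; slot 13 is free => place at 13.
920 hashes to 2; slot 2 is free => place at 2.
497 hashes to 12; slot 12 is free => place at 12.
320 hashes to 11; slot 11 is free => place at 11.
930 hashes to 1; slot 1 is free => place at 1.
199 hashes to 1; 1,2 taken => place at 3.
148 hashes to 1; 1,2,3 taken => place at 4.
Table: [_, 930, 920, 199, 148, _, _, _, _, _, _, 320, 497, 691, _, _, _]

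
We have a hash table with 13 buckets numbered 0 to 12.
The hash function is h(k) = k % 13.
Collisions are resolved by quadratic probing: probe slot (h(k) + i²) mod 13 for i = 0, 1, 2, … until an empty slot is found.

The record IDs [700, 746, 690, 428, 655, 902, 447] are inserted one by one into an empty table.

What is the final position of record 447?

700: h=11 => slot 11
746: h=5 => slot 5
690: h=1 => slot 1
428: h=12 => slot 12
655: h=5, probe 5,6 => slot 6
902: h=5, probe 5,6,9 => slot 9
447: h=5, probe 5,6,9,1,8 => slot 8
Table: [—, 690, —, —, —, 746, 655, —, 447, 902, —, 700, 428]

8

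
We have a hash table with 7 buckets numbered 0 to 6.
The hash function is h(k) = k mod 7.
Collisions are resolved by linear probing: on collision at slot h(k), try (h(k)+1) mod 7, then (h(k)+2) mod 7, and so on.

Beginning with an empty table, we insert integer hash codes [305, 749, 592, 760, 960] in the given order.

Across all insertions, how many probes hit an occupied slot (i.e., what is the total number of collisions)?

305: h=4 => slot 4
749: h=0 => slot 0
592: h=4, probe 4,5 => slot 5
760: h=4, probe 4,5,6 => slot 6
960: h=1 => slot 1
Table: [749, 960, -, -, 305, 592, 760]

3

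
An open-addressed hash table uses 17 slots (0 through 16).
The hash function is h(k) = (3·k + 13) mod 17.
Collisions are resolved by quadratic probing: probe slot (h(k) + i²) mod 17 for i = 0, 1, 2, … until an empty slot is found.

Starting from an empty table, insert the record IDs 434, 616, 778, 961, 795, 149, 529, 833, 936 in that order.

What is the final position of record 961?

Insert 434: h=6, slot 6 empty => index 6.
Insert 616: h=8, slot 8 empty => index 8.
Insert 778: h=1, slot 1 empty => index 1.
Insert 961: h=6, slot 6 occupied => index 7.
Insert 795: h=1, slot 1 occupied => index 2.
Insert 149: h=1, slots 1,2 occupied => index 5.
Insert 529: h=2, slot 2 occupied => index 3.
Insert 833: h=13, slot 13 empty => index 13.
Insert 936: h=16, slot 16 empty => index 16.
Table: [∅, 778, 795, 529, ∅, 149, 434, 961, 616, ∅, ∅, ∅, ∅, 833, ∅, ∅, 936]

7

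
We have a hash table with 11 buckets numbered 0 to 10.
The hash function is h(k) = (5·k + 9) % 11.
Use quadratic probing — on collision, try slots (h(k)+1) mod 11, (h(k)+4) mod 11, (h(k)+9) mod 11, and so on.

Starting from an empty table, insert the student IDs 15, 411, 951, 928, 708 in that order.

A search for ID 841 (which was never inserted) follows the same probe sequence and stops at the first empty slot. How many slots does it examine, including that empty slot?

2

15 hashes to 7; slot 7 is free → place at 7.
411 hashes to 7; 7 taken → place at 8.
951 hashes to 1; slot 1 is free → place at 1.
928 hashes to 7; 7,8 taken → place at 0.
708 hashes to 7; 7,8,0 taken → place at 5.
Table: [928, 951, ., ., ., 708, ., 15, 411, ., .]
Lookup 841: h=1, probe 1,2 → slot 2 empty, not found.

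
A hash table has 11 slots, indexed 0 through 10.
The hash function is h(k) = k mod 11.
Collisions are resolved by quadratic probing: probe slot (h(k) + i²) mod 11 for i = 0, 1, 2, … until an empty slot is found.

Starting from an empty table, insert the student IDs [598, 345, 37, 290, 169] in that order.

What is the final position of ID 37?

Insert 598: h=4, slot 4 empty → index 4.
Insert 345: h=4, slot 4 occupied → index 5.
Insert 37: h=4, slots 4,5 occupied → index 8.
Insert 290: h=4, slots 4,5,8 occupied → index 2.
Insert 169: h=4, slots 4,5,8,2 occupied → index 9.
Table: [-, -, 290, -, 598, 345, -, -, 37, 169, -]

8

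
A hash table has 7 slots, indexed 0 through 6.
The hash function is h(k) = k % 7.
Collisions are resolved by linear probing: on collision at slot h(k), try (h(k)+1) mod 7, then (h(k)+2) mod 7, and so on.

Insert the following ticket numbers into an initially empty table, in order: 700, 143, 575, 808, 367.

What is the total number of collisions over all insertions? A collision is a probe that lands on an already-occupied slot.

700: h=0 => slot 0
143: h=3 => slot 3
575: h=1 => slot 1
808: h=3, probe 3,4 => slot 4
367: h=3, probe 3,4,5 => slot 5
Table: [700, 575, ∅, 143, 808, 367, ∅]

3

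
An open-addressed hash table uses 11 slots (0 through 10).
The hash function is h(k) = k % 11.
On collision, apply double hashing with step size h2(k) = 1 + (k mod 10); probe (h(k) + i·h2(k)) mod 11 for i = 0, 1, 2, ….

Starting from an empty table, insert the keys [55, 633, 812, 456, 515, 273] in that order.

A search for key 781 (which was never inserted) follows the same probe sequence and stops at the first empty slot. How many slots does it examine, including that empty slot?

55 hashes to 0; slot 0 is free => place at 0.
633 hashes to 6; slot 6 is free => place at 6.
812 hashes to 9; slot 9 is free => place at 9.
456 hashes to 5; slot 5 is free => place at 5.
515 hashes to 9, h2=6; 9 taken => place at 4.
273 hashes to 9, h2=4; 9 taken => place at 2.
Table: [55, _, 273, _, 515, 456, 633, _, _, 812, _]
Lookup 781: h=0, h2=2, probe 0,2,4,6,8 → slot 8 empty, not found.

5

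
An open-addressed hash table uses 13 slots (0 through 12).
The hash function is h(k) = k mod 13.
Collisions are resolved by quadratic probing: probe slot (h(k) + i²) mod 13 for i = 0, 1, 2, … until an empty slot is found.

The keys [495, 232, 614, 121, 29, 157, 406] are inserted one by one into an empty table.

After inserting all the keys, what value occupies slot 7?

495: h=1 → slot 1
232: h=11 → slot 11
614: h=3 → slot 3
121: h=4 → slot 4
29: h=3, probe 3,4,7 → slot 7
157: h=1, probe 1,2 → slot 2
406: h=3, probe 3,4,7,12 → slot 12
Table: [_, 495, 157, 614, 121, _, _, 29, _, _, _, 232, 406]

29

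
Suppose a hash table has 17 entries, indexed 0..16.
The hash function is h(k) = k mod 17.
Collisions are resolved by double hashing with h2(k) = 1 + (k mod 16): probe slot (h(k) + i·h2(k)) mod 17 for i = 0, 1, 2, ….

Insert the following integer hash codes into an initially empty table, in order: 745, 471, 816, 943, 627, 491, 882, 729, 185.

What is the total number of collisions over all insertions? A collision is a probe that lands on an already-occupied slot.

Insert 745: h=14, slot 14 empty → index 14.
Insert 471: h=12, slot 12 empty → index 12.
Insert 816: h=0, slot 0 empty → index 0.
Insert 943: h=8, slot 8 empty → index 8.
Insert 627: h=15, slot 15 empty → index 15.
Insert 491: h=15, h2=12, slot 15 occupied → index 10.
Insert 882: h=15, h2=3, slot 15 occupied → index 1.
Insert 729: h=15, h2=10, slots 15,8,1 occupied → index 11.
Insert 185: h=15, h2=10, slots 15,8,1,11 occupied → index 4.
Table: [816, 882, ∅, ∅, 185, ∅, ∅, ∅, 943, ∅, 491, 729, 471, ∅, 745, 627, ∅]

9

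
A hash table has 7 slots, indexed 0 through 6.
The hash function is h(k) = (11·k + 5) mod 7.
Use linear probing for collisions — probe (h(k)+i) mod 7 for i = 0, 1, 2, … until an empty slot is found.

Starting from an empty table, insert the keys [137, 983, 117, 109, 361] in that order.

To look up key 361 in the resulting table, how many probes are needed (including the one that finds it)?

Insert 137: h=0, slot 0 empty → index 0.
Insert 983: h=3, slot 3 empty → index 3.
Insert 117: h=4, slot 4 empty → index 4.
Insert 109: h=0, slot 0 occupied → index 1.
Insert 361: h=0, slots 0,1 occupied → index 2.
Table: [137, 109, 361, 983, 117, ∅, ∅]
Lookup 361: h=0, probe 0,1,2 → found at 2.

3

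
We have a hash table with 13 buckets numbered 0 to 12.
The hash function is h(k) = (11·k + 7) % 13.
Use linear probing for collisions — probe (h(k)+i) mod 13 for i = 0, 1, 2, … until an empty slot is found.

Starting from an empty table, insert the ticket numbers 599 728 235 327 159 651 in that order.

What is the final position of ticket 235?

599 hashes to 5; slot 5 is free => place at 5.
728 hashes to 7; slot 7 is free => place at 7.
235 hashes to 5; 5 taken => place at 6.
327 hashes to 3; slot 3 is free => place at 3.
159 hashes to 1; slot 1 is free => place at 1.
651 hashes to 5; 5,6,7 taken => place at 8.
Table: [., 159, ., 327, ., 599, 235, 728, 651, ., ., ., .]

6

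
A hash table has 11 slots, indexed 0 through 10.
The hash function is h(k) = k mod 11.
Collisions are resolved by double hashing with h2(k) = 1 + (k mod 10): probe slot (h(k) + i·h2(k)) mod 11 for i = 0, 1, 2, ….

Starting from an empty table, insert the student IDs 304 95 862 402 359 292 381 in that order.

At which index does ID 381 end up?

304 hashes to 7; slot 7 is free => place at 7.
95 hashes to 7, h2=6; 7 taken => place at 2.
862 hashes to 4; slot 4 is free => place at 4.
402 hashes to 6; slot 6 is free => place at 6.
359 hashes to 7, h2=10; 7,6 taken => place at 5.
292 hashes to 6, h2=3; 6 taken => place at 9.
381 hashes to 7, h2=2; 7,9 taken => place at 0.
Table: [381, -, 95, -, 862, 359, 402, 304, -, 292, -]

0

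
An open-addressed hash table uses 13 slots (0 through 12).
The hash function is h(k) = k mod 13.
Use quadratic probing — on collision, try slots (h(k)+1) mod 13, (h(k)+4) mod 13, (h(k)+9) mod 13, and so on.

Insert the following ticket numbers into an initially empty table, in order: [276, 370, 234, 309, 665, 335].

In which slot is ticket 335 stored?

11

276: h=3 → slot 3
370: h=6 → slot 6
234: h=0 → slot 0
309: h=10 → slot 10
665: h=2 → slot 2
335: h=10, probe 10,11 → slot 11
Table: [234, -, 665, 276, -, -, 370, -, -, -, 309, 335, -]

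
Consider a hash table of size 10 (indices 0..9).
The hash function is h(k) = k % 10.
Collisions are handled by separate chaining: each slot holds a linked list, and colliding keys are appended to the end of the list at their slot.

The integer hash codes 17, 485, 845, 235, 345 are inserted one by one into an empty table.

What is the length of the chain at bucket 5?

Insert 17: h=7, bucket 7 empty → new chain.
Insert 485: h=5, bucket 5 empty → new chain.
Insert 845: h=5, bucket 5 nonempty → append to chain.
Insert 235: h=5, bucket 5 nonempty → append to chain.
Insert 345: h=5, bucket 5 nonempty → append to chain.
Final buckets:
0: —
1: —
2: —
3: —
4: —
5: 485 -> 845 -> 235 -> 345
6: —
7: 17
8: —
9: —

4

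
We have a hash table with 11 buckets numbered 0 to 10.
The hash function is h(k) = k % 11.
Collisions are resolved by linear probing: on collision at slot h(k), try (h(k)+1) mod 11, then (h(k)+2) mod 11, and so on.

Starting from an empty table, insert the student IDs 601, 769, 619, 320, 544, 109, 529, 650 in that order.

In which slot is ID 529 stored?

2

601 hashes to 7; slot 7 is free -> place at 7.
769 hashes to 10; slot 10 is free -> place at 10.
619 hashes to 3; slot 3 is free -> place at 3.
320 hashes to 1; slot 1 is free -> place at 1.
544 hashes to 5; slot 5 is free -> place at 5.
109 hashes to 10; 10 taken -> place at 0.
529 hashes to 1; 1 taken -> place at 2.
650 hashes to 1; 1,2,3 taken -> place at 4.
Table: [109, 320, 529, 619, 650, 544, ., 601, ., ., 769]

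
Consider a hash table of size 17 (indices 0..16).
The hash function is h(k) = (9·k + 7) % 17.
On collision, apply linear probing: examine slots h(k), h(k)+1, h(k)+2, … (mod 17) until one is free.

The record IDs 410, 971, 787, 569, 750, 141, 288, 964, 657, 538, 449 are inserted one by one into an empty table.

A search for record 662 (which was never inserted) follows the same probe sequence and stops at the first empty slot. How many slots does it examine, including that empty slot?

Insert 410: h=8, slot 8 empty → index 8.
Insert 971: h=8, slot 8 occupied → index 9.
Insert 787: h=1, slot 1 empty → index 1.
Insert 569: h=11, slot 11 empty → index 11.
Insert 750: h=8, slots 8,9 occupied → index 10.
Insert 141: h=1, slot 1 occupied → index 2.
Insert 288: h=15, slot 15 empty → index 15.
Insert 964: h=13, slot 13 empty → index 13.
Insert 657: h=4, slot 4 empty → index 4.
Insert 538: h=4, slot 4 occupied → index 5.
Insert 449: h=2, slot 2 occupied → index 3.
Table: [-, 787, 141, 449, 657, 538, -, -, 410, 971, 750, 569, -, 964, -, 288, -]
Lookup 662: h=15, probe 15,16 → slot 16 empty, not found.

2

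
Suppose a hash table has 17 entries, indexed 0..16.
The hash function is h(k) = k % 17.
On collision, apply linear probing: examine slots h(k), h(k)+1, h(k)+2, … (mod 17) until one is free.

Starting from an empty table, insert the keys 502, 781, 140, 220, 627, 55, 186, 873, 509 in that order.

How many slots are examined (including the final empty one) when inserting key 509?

4

Insert 502: h=9, slot 9 empty => index 9.
Insert 781: h=16, slot 16 empty => index 16.
Insert 140: h=4, slot 4 empty => index 4.
Insert 220: h=16, slot 16 occupied => index 0.
Insert 627: h=15, slot 15 empty => index 15.
Insert 55: h=4, slot 4 occupied => index 5.
Insert 186: h=16, slots 16,0 occupied => index 1.
Insert 873: h=6, slot 6 empty => index 6.
Insert 509: h=16, slots 16,0,1 occupied => index 2.
Table: [220, 186, 509, ∅, 140, 55, 873, ∅, ∅, 502, ∅, ∅, ∅, ∅, ∅, 627, 781]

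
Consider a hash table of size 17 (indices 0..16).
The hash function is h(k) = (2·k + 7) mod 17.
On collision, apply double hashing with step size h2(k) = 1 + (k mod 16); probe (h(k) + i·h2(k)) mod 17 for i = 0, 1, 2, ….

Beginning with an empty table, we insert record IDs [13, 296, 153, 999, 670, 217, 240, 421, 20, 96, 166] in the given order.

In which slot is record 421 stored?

5

13 hashes to 16; slot 16 is free -> place at 16.
296 hashes to 4; slot 4 is free -> place at 4.
153 hashes to 7; slot 7 is free -> place at 7.
999 hashes to 16, h2=8; 16,7 taken -> place at 15.
670 hashes to 4, h2=15; 4 taken -> place at 2.
217 hashes to 16, h2=10; 16 taken -> place at 9.
240 hashes to 11; slot 11 is free -> place at 11.
421 hashes to 16, h2=6; 16 taken -> place at 5.
20 hashes to 13; slot 13 is free -> place at 13.
96 hashes to 12; slot 12 is free -> place at 12.
166 hashes to 16, h2=7; 16 taken -> place at 6.
Table: [., ., 670, ., 296, 421, 166, 153, ., 217, ., 240, 96, 20, ., 999, 13]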